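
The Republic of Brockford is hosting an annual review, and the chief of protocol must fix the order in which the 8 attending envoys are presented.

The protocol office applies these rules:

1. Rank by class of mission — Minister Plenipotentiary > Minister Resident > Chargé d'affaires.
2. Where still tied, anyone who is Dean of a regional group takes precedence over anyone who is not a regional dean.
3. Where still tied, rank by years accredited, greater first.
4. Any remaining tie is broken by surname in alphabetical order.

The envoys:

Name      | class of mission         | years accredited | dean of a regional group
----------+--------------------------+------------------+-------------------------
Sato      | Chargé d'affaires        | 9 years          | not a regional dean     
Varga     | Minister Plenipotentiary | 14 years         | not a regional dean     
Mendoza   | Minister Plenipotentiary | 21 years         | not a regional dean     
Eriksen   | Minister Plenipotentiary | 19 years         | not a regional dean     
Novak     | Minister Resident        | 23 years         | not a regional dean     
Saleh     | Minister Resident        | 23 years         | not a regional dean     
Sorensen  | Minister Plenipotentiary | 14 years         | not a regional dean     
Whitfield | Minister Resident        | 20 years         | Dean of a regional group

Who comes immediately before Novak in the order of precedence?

By class of mission: Mendoza, Eriksen, Sorensen and Varga (Minister Plenipotentiary); then Whitfield, Novak and Saleh (Minister Resident); then Sato (Chargé d'affaires).
Mendoza, Eriksen, Sorensen and Varga are each not a regional dean, so the next rule applies.
Among Mendoza, Eriksen, Sorensen and Varga, by years accredited (higher first): Mendoza (21 years) before Eriksen (19 years) before Sorensen and Varga (14 years).
Among Sorensen and Varga, alphabetically by surname: Sorensen before Varga.
Among Whitfield, Novak and Saleh, Dean of a regional group before not a regional dean: Whitfield (Dean of a regional group) before Novak and Saleh (not a regional dean).
Novak and Saleh both have years accredited 23 years, so the next rule applies.
Among Novak and Saleh, alphabetically by surname: Novak before Saleh.
Order: Mendoza, Eriksen, Sorensen, Varga, Whitfield, Novak, Saleh, Sato.

Whitfield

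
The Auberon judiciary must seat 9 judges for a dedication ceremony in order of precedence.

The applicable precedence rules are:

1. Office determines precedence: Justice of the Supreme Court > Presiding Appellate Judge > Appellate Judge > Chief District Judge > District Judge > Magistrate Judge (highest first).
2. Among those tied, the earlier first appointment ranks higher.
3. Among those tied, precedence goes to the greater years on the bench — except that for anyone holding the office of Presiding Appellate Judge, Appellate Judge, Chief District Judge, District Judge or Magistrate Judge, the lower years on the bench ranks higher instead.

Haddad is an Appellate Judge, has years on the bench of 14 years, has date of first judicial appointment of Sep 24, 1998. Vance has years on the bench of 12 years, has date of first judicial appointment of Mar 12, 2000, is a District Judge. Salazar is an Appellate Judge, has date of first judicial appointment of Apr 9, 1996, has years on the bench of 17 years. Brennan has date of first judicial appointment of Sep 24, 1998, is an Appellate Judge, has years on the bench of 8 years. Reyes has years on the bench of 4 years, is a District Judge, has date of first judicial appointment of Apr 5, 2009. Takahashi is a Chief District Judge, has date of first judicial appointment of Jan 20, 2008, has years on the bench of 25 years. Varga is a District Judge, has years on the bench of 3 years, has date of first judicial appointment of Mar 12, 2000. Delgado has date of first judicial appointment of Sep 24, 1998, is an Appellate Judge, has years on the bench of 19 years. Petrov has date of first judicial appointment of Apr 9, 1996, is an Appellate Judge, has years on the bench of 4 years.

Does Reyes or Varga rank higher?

Varga

By office: Petrov, Salazar, Brennan, Haddad and Delgado (Appellate Judge); then Takahashi (Chief District Judge); then Varga, Vance and Reyes (District Judge).
Among Petrov, Salazar, Brennan, Haddad and Delgado, by date of first judicial appointment (earlier first): Petrov and Salazar (Apr 9, 1996) before Brennan, Haddad and Delgado (Sep 24, 1998).
Among Petrov and Salazar, by years on the bench (lower first) (reversed rule for this group): Petrov (4 years) before Salazar (17 years).
Among Brennan, Haddad and Delgado, by years on the bench (lower first) (reversed rule for this group): Brennan (8 years) before Haddad (14 years) before Delgado (19 years).
Among Varga, Vance and Reyes, by date of first judicial appointment (earlier first): Varga and Vance (Mar 12, 2000) before Reyes (Apr 5, 2009).
Among Varga and Vance, by years on the bench (lower first) (reversed rule for this group): Varga (3 years) before Vance (12 years).
So Varga takes precedence.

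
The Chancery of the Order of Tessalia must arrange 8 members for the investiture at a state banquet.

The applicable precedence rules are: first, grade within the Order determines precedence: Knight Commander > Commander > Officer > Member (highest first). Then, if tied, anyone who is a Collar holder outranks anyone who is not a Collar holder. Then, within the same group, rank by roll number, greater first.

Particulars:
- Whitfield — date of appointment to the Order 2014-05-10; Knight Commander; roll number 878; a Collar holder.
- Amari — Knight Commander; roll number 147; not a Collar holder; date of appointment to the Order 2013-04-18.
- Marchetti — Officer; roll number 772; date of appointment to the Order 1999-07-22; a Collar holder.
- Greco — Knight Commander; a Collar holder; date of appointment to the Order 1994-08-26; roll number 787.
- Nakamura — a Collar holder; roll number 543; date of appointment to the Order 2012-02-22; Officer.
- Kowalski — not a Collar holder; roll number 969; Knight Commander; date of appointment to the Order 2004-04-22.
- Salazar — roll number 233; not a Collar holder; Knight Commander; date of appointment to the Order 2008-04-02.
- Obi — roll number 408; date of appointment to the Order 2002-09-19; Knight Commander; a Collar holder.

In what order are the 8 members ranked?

Whitfield, Greco, Obi, Kowalski, Salazar, Amari, Marchetti, Nakamura

By grade within the Order: Whitfield, Greco, Obi, Kowalski, Salazar and Amari (Knight Commander); then Marchetti and Nakamura (Officer).
Among Whitfield, Greco, Obi, Kowalski, Salazar and Amari, a Collar holder before not a Collar holder: Whitfield, Greco and Obi (a Collar holder) before Kowalski, Salazar and Amari (not a Collar holder).
Among Whitfield, Greco and Obi, by roll number (higher first): Whitfield (878) before Greco (787) before Obi (408).
Among Kowalski, Salazar and Amari, by roll number (higher first): Kowalski (969) before Salazar (233) before Amari (147).
Marchetti and Nakamura are each a Collar holder, so the next rule applies.
Among Marchetti and Nakamura, by roll number (higher first): Marchetti (772) before Nakamura (543).
Full order: Whitfield, Greco, Obi, Kowalski, Salazar, Amari, Marchetti, Nakamura.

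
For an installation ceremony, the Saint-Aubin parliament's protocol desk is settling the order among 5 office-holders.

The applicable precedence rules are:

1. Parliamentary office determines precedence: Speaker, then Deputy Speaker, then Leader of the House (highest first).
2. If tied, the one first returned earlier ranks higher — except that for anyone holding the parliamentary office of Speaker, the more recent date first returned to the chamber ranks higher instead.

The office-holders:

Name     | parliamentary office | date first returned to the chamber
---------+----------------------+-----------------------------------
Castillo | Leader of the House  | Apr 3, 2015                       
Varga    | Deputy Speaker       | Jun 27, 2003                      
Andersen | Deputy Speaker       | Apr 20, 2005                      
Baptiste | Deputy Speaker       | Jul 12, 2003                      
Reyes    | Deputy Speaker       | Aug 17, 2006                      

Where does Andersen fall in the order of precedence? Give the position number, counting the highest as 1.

By parliamentary office: Varga, Baptiste, Andersen and Reyes (Deputy Speaker); then Castillo (Leader of the House).
Among Varga, Baptiste, Andersen and Reyes, by date first returned to the chamber (earlier first): Varga (Jun 27, 2003) before Baptiste (Jul 12, 2003) before Andersen (Apr 20, 2005) before Reyes (Aug 17, 2006).
Order: Varga, Baptiste, Andersen, Reyes, Castillo. So position 3.

3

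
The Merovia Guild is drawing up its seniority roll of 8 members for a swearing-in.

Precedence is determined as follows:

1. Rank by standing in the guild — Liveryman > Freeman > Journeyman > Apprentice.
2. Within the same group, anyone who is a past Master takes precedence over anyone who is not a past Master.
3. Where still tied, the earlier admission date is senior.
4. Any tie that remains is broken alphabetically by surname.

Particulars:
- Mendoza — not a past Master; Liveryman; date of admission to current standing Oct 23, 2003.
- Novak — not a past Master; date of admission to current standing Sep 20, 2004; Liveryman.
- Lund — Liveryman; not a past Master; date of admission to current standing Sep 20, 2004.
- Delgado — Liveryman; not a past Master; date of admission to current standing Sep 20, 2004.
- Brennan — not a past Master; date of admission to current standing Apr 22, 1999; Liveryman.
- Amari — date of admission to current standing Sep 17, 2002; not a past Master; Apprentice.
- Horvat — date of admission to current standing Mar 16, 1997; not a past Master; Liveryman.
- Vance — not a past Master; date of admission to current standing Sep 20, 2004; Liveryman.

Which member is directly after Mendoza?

By standing in the guild: Horvat, Brennan, Mendoza, Delgado, Lund, Novak and Vance (Liveryman); then Amari (Apprentice).
Horvat, Brennan, Mendoza, Delgado, Lund, Novak and Vance are each not a past Master, so the next rule applies.
Among Horvat, Brennan, Mendoza, Delgado, Lund, Novak and Vance, by date of admission to current standing (earlier first): Horvat (Mar 16, 1997) before Brennan (Apr 22, 1999) before Mendoza (Oct 23, 2003) before Delgado, Lund, Novak and Vance (Sep 20, 2004).
Among Delgado, Lund, Novak and Vance, alphabetically by surname: Delgado before Lund before Novak before Vance.
Order: Horvat, Brennan, Mendoza, Delgado, Lund, Novak, Vance, Amari.

Delgado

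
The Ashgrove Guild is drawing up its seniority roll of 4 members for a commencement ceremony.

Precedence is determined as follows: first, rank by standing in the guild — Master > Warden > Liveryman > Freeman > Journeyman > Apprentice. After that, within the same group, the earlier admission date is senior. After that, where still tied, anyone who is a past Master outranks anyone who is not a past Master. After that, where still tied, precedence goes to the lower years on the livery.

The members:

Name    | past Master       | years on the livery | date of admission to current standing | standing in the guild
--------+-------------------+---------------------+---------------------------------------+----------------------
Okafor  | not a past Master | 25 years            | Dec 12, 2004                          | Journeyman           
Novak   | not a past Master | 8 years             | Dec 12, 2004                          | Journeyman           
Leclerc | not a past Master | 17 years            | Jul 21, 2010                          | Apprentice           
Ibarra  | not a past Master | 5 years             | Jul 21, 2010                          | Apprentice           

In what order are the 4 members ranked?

Novak, Okafor, Ibarra, Leclerc

By standing in the guild: Novak and Okafor (Journeyman); then Ibarra and Leclerc (Apprentice).
Novak and Okafor both have date of admission to current standing Dec 12, 2004, so the next rule applies.
Novak and Okafor are each not a past Master, so the next rule applies.
Among Novak and Okafor, by years on the livery (lower first): Novak (8 years) before Okafor (25 years).
Ibarra and Leclerc both have date of admission to current standing Jul 21, 2010, so the next rule applies.
Ibarra and Leclerc are each not a past Master, so the next rule applies.
Among Ibarra and Leclerc, by years on the livery (lower first): Ibarra (5 years) before Leclerc (17 years).
Full order: Novak, Okafor, Ibarra, Leclerc.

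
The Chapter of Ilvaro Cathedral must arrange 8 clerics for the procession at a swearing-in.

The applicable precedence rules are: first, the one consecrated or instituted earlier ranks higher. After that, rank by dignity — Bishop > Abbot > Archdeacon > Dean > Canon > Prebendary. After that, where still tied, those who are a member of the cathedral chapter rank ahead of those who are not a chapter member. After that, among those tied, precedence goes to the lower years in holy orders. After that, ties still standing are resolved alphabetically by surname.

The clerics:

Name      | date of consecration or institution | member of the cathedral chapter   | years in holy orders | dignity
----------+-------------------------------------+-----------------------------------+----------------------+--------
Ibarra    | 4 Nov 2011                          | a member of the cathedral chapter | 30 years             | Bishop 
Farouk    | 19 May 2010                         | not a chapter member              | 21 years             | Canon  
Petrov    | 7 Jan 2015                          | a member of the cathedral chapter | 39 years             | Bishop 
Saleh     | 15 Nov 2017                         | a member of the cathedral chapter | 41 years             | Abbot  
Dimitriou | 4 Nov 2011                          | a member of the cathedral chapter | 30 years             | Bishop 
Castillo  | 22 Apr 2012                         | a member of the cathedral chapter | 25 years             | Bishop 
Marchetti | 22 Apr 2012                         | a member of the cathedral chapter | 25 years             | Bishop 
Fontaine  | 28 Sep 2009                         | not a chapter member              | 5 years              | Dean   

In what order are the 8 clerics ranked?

By date of consecration or institution (earlier first): Fontaine (28 Sep 2009); then Farouk (19 May 2010); then Dimitriou and Ibarra (both 4 Nov 2011); then Castillo and Marchetti (both 22 Apr 2012); then Petrov (7 Jan 2015); then Saleh (15 Nov 2017).
Dimitriou and Ibarra are each Bishop, so the next rule applies.
Dimitriou and Ibarra are each a member of the cathedral chapter, so the next rule applies.
Dimitriou and Ibarra both have years in holy orders 30 years, so the next rule applies.
Among Dimitriou and Ibarra, alphabetically by surname: Dimitriou before Ibarra.
Castillo and Marchetti are each Bishop, so the next rule applies.
Castillo and Marchetti are each a member of the cathedral chapter, so the next rule applies.
Castillo and Marchetti both have years in holy orders 25 years, so the next rule applies.
Among Castillo and Marchetti, alphabetically by surname: Castillo before Marchetti.
Full order: Fontaine, Farouk, Dimitriou, Ibarra, Castillo, Marchetti, Petrov, Saleh.

Fontaine, Farouk, Dimitriou, Ibarra, Castillo, Marchetti, Petrov, Saleh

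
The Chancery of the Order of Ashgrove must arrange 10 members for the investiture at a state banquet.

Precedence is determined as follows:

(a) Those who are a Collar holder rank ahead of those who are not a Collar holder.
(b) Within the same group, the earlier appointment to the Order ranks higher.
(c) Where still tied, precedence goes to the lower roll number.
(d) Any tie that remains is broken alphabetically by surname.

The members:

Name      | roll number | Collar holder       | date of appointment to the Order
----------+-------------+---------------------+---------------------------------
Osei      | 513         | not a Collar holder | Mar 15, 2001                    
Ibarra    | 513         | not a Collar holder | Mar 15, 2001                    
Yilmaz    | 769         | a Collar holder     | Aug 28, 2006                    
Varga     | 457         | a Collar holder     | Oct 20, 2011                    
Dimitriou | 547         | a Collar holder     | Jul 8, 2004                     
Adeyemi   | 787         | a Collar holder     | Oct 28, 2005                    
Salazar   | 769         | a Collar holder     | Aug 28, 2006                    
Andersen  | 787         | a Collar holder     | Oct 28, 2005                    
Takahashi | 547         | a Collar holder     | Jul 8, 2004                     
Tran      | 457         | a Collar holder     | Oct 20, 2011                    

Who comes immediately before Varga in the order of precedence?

By the first rule: Dimitriou, Takahashi, Adeyemi, Andersen, Salazar, Yilmaz, Tran and Varga (each a Collar holder); then Ibarra and Osei (both not a Collar holder).
Among Dimitriou, Takahashi, Adeyemi, Andersen, Salazar, Yilmaz, Tran and Varga, by date of appointment to the Order (earlier first): Dimitriou and Takahashi (Jul 8, 2004) before Adeyemi and Andersen (Oct 28, 2005) before Salazar and Yilmaz (Aug 28, 2006) before Tran and Varga (Oct 20, 2011).
Dimitriou and Takahashi both have roll number 547, so the next rule applies.
Among Dimitriou and Takahashi, alphabetically by surname: Dimitriou before Takahashi.
Adeyemi and Andersen both have roll number 787, so the next rule applies.
Among Adeyemi and Andersen, alphabetically by surname: Adeyemi before Andersen.
Salazar and Yilmaz both have roll number 769, so the next rule applies.
Among Salazar and Yilmaz, alphabetically by surname: Salazar before Yilmaz.
Tran and Varga both have roll number 457, so the next rule applies.
Among Tran and Varga, alphabetically by surname: Tran before Varga.
Ibarra and Osei both have date of appointment to the Order Mar 15, 2001, so the next rule applies.
Ibarra and Osei both have roll number 513, so the next rule applies.
Among Ibarra and Osei, alphabetically by surname: Ibarra before Osei.
Order: Dimitriou, Takahashi, Adeyemi, Andersen, Salazar, Yilmaz, Tran, Varga, Ibarra, Osei.

Tran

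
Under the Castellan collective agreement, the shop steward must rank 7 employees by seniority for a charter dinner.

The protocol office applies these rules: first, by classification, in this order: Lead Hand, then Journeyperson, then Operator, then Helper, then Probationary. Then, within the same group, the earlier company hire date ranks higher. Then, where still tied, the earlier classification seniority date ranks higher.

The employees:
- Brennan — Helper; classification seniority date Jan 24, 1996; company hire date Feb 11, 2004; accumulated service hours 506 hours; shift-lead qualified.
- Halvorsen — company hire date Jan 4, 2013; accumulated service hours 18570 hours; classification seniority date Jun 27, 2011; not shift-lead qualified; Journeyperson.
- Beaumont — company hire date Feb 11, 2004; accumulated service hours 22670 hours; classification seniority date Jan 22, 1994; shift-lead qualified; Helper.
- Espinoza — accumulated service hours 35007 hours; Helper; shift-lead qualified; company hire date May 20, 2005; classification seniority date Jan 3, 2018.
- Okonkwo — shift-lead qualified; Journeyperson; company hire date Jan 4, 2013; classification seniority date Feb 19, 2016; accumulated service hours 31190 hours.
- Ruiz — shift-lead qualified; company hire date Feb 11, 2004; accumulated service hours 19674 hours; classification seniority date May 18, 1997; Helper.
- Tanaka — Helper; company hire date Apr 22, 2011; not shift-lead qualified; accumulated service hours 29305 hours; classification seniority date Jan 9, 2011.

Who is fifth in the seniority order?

Ruiz

By classification: Halvorsen and Okonkwo (Journeyperson); then Beaumont, Brennan, Ruiz, Espinoza and Tanaka (Helper).
Halvorsen and Okonkwo both have company hire date Jan 4, 2013, so the next rule applies.
Among Halvorsen and Okonkwo, by classification seniority date (earlier first): Halvorsen (Jun 27, 2011) before Okonkwo (Feb 19, 2016).
Among Beaumont, Brennan, Ruiz, Espinoza and Tanaka, by company hire date (earlier first): Beaumont, Brennan and Ruiz (Feb 11, 2004) before Espinoza (May 20, 2005) before Tanaka (Apr 22, 2011).
Among Beaumont, Brennan and Ruiz, by classification seniority date (earlier first): Beaumont (Jan 22, 1994) before Brennan (Jan 24, 1996) before Ruiz (May 18, 1997).
Order: Halvorsen, Okonkwo, Beaumont, Brennan, Ruiz, Espinoza, Tanaka.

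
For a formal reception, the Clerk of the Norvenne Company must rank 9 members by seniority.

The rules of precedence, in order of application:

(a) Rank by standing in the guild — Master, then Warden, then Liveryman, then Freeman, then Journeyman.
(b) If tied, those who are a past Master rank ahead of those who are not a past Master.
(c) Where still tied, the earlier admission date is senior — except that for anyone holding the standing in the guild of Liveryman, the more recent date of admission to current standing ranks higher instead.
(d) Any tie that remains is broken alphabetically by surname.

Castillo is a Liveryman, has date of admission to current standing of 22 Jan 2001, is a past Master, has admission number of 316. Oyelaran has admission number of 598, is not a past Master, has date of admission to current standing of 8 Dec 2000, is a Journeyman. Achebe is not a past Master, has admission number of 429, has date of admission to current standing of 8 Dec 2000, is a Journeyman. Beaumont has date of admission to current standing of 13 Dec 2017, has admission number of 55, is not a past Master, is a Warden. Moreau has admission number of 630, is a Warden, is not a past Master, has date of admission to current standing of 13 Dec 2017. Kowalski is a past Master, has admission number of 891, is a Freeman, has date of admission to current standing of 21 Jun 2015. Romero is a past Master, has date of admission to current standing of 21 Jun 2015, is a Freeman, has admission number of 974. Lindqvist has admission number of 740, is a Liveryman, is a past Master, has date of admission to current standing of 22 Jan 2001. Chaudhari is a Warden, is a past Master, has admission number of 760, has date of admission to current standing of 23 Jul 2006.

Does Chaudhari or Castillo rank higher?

Chaudhari

By standing in the guild: Chaudhari, Beaumont and Moreau (Warden); then Castillo and Lindqvist (Liveryman); then Kowalski and Romero (Freeman); then Achebe and Oyelaran (Journeyman).
Among Chaudhari, Beaumont and Moreau, a past Master before not a past Master: Chaudhari (a past Master) before Beaumont and Moreau (not a past Master).
Beaumont and Moreau both have date of admission to current standing 13 Dec 2017, so the next rule applies.
Among Beaumont and Moreau, alphabetically by surname: Beaumont before Moreau.
Castillo and Lindqvist are each a past Master, so the next rule applies.
Castillo and Lindqvist both have date of admission to current standing 22 Jan 2001, so the next rule applies.
Among Castillo and Lindqvist, alphabetically by surname: Castillo before Lindqvist.
Kowalski and Romero are each a past Master, so the next rule applies.
Kowalski and Romero both have date of admission to current standing 21 Jun 2015, so the next rule applies.
Among Kowalski and Romero, alphabetically by surname: Kowalski before Romero.
Achebe and Oyelaran are each not a past Master, so the next rule applies.
Achebe and Oyelaran both have date of admission to current standing 8 Dec 2000, so the next rule applies.
Among Achebe and Oyelaran, alphabetically by surname: Achebe before Oyelaran.
So Chaudhari takes precedence.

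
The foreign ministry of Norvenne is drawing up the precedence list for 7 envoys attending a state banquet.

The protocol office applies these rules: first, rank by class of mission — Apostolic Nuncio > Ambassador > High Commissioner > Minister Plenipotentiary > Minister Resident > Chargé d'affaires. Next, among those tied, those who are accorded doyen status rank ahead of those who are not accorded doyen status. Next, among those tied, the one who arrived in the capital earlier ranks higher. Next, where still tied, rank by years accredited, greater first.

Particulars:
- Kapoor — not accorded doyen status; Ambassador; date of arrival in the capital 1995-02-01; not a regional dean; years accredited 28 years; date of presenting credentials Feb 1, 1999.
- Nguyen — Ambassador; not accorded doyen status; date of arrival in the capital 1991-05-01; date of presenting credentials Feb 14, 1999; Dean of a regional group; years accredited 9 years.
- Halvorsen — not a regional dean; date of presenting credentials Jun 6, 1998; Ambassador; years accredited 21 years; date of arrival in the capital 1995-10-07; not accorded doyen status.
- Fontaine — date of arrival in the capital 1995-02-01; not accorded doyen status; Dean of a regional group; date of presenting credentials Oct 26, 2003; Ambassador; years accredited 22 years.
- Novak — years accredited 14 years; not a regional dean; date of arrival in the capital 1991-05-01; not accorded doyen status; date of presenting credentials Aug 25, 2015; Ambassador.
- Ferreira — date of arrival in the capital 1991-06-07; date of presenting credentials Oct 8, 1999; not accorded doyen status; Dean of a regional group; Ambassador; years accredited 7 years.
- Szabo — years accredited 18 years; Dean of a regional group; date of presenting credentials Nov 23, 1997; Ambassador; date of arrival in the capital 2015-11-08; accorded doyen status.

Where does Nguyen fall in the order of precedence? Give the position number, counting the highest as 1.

3

By class of mission: Szabo, Novak, Nguyen, Ferreira, Kapoor, Fontaine and Halvorsen (Ambassador).
Among Szabo, Novak, Nguyen, Ferreira, Kapoor, Fontaine and Halvorsen, accorded doyen status before not accorded doyen status: Szabo (accorded doyen status) before Novak, Nguyen, Ferreira, Kapoor, Fontaine and Halvorsen (not accorded doyen status).
Among Novak, Nguyen, Ferreira, Kapoor, Fontaine and Halvorsen, by date of arrival in the capital (earlier first): Novak and Nguyen (1991-05-01) before Ferreira (1991-06-07) before Kapoor and Fontaine (1995-02-01) before Halvorsen (1995-10-07).
Among Novak and Nguyen, by years accredited (higher first): Novak (14 years) before Nguyen (9 years).
Among Kapoor and Fontaine, by years accredited (higher first): Kapoor (28 years) before Fontaine (22 years).
Order: Szabo, Novak, Nguyen, Ferreira, Kapoor, Fontaine, Halvorsen. So position 3.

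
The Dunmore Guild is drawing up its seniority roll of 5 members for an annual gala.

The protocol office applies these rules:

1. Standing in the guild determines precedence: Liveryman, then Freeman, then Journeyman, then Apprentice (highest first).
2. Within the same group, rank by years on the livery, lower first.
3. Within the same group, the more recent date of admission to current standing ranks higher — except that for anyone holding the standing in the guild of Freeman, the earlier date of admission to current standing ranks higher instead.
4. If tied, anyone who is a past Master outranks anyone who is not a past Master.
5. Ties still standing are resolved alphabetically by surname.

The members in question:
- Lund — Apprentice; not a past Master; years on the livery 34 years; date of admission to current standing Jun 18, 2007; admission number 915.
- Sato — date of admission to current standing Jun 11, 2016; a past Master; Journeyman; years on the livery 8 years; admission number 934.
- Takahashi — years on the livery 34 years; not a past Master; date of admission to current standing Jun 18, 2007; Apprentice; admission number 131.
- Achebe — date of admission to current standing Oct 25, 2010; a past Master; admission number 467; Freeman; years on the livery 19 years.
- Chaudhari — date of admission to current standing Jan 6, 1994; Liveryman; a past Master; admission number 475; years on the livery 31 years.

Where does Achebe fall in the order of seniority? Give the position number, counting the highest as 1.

By standing in the guild: Chaudhari (Liveryman); then Achebe (Freeman); then Sato (Journeyman); then Lund and Takahashi (Apprentice).
Lund and Takahashi both have years on the livery 34 years, so the next rule applies.
Lund and Takahashi both have date of admission to current standing Jun 18, 2007, so the next rule applies.
Lund and Takahashi are each not a past Master, so the next rule applies.
Among Lund and Takahashi, alphabetically by surname: Lund before Takahashi.
Order: Chaudhari, Achebe, Sato, Lund, Takahashi. So position 2.

2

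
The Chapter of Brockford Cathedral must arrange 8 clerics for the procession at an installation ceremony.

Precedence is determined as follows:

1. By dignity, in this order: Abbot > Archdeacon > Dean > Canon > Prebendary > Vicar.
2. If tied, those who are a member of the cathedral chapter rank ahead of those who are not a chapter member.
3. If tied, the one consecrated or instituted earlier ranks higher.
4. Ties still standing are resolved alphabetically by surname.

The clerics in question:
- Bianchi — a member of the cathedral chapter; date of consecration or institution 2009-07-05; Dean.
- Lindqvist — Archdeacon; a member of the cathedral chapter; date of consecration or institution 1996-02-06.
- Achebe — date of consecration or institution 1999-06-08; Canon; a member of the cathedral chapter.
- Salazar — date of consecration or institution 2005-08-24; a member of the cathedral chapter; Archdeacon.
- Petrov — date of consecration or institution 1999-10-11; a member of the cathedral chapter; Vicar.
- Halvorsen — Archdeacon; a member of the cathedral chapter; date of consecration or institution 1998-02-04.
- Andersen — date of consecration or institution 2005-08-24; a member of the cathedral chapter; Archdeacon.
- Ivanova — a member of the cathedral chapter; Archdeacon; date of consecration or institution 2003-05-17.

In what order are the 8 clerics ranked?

Lindqvist, Halvorsen, Ivanova, Andersen, Salazar, Bianchi, Achebe, Petrov

By dignity: Lindqvist, Halvorsen, Ivanova, Andersen and Salazar (Archdeacon); then Bianchi (Dean); then Achebe (Canon); then Petrov (Vicar).
Lindqvist, Halvorsen, Ivanova, Andersen and Salazar are each a member of the cathedral chapter, so the next rule applies.
Among Lindqvist, Halvorsen, Ivanova, Andersen and Salazar, by date of consecration or institution (earlier first): Lindqvist (1996-02-06) before Halvorsen (1998-02-04) before Ivanova (2003-05-17) before Andersen and Salazar (2005-08-24).
Among Andersen and Salazar, alphabetically by surname: Andersen before Salazar.
Full order: Lindqvist, Halvorsen, Ivanova, Andersen, Salazar, Bianchi, Achebe, Petrov.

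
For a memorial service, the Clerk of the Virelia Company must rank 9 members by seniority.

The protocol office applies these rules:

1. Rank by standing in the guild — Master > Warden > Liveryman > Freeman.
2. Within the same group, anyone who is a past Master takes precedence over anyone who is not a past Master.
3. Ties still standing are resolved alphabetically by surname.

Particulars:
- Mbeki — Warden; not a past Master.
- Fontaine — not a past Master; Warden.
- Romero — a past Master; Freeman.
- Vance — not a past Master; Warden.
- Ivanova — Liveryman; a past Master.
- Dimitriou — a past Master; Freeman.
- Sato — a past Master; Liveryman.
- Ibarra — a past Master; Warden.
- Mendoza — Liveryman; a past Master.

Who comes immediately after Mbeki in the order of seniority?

By standing in the guild: Ibarra, Fontaine, Mbeki and Vance (Warden); then Ivanova, Mendoza and Sato (Liveryman); then Dimitriou and Romero (Freeman).
Among Ibarra, Fontaine, Mbeki and Vance, a past Master before not a past Master: Ibarra (a past Master) before Fontaine, Mbeki and Vance (not a past Master).
Among Fontaine, Mbeki and Vance, alphabetically by surname: Fontaine before Mbeki before Vance.
Ivanova, Mendoza and Sato are each a past Master, so the next rule applies.
Among Ivanova, Mendoza and Sato, alphabetically by surname: Ivanova before Mendoza before Sato.
Dimitriou and Romero are each a past Master, so the next rule applies.
Among Dimitriou and Romero, alphabetically by surname: Dimitriou before Romero.
Order: Ibarra, Fontaine, Mbeki, Vance, Ivanova, Mendoza, Sato, Dimitriou, Romero.

Vance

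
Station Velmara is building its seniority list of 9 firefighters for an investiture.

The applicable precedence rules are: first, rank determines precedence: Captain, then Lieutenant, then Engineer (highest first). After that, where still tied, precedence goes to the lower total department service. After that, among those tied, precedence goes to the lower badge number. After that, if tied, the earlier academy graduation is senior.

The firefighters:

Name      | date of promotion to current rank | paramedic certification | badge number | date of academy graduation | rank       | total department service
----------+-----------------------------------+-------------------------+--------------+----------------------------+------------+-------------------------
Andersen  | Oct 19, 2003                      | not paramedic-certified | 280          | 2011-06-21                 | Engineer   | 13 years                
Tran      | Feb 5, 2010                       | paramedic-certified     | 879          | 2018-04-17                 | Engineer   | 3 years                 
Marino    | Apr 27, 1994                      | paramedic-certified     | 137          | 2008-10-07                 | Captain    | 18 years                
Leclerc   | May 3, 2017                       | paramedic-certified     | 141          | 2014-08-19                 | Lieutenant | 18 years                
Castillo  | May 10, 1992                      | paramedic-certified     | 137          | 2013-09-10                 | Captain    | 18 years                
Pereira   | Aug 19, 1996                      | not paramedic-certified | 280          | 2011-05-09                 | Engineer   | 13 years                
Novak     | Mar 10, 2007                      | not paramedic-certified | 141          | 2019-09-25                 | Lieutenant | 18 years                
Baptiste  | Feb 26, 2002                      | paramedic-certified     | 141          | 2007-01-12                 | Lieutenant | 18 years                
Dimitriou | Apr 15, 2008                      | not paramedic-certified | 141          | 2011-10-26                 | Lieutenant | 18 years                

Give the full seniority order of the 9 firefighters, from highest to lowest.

Marino, Castillo, Baptiste, Dimitriou, Leclerc, Novak, Tran, Pereira, Andersen

By rank: Marino and Castillo (Captain); then Baptiste, Dimitriou, Leclerc and Novak (Lieutenant); then Tran, Pereira and Andersen (Engineer).
Marino and Castillo both have total department service 18 years, so the next rule applies.
Marino and Castillo both have badge number 137, so the next rule applies.
Among Marino and Castillo, by date of academy graduation (earlier first): Marino (2008-10-07) before Castillo (2013-09-10).
Baptiste, Dimitriou, Leclerc and Novak all have total department service 18 years, so the next rule applies.
Baptiste, Dimitriou, Leclerc and Novak all have badge number 141, so the next rule applies.
Among Baptiste, Dimitriou, Leclerc and Novak, by date of academy graduation (earlier first): Baptiste (2007-01-12) before Dimitriou (2011-10-26) before Leclerc (2014-08-19) before Novak (2019-09-25).
Among Tran, Pereira and Andersen, by total department service (lower first): Tran (3 years) before Pereira and Andersen (13 years).
Pereira and Andersen both have badge number 280, so the next rule applies.
Among Pereira and Andersen, by date of academy graduation (earlier first): Pereira (2011-05-09) before Andersen (2011-06-21).
Full order: Marino, Castillo, Baptiste, Dimitriou, Leclerc, Novak, Tran, Pereira, Andersen.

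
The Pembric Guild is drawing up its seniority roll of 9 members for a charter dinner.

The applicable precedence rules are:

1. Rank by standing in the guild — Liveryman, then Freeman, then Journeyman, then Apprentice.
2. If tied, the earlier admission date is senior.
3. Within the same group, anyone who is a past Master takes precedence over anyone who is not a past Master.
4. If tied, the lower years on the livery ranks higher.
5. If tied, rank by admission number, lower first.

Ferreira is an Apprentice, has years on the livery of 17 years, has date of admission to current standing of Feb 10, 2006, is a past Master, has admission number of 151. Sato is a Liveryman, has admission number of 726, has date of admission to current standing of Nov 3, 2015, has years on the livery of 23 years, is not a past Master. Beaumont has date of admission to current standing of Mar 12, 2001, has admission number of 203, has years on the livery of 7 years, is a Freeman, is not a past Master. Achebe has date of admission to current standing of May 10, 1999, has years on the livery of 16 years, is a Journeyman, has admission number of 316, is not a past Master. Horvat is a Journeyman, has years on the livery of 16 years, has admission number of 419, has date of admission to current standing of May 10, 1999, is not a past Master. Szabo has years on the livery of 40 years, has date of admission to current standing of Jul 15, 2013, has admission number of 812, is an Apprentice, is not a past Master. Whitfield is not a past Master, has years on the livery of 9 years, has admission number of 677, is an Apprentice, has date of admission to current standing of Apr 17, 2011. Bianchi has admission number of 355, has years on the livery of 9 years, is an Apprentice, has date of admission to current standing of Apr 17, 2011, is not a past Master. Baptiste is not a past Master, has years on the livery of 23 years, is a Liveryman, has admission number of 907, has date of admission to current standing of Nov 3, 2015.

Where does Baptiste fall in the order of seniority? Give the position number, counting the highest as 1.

2

By standing in the guild: Sato and Baptiste (Liveryman); then Beaumont (Freeman); then Achebe and Horvat (Journeyman); then Ferreira, Bianchi, Whitfield and Szabo (Apprentice).
Sato and Baptiste both have date of admission to current standing Nov 3, 2015, so the next rule applies.
Sato and Baptiste are each not a past Master, so the next rule applies.
Sato and Baptiste both have years on the livery 23 years, so the next rule applies.
Among Sato and Baptiste, by admission number (lower first): Sato (726) before Baptiste (907).
Achebe and Horvat both have date of admission to current standing May 10, 1999, so the next rule applies.
Achebe and Horvat are each not a past Master, so the next rule applies.
Achebe and Horvat both have years on the livery 16 years, so the next rule applies.
Among Achebe and Horvat, by admission number (lower first): Achebe (316) before Horvat (419).
Among Ferreira, Bianchi, Whitfield and Szabo, by date of admission to current standing (earlier first): Ferreira (Feb 10, 2006) before Bianchi and Whitfield (Apr 17, 2011) before Szabo (Jul 15, 2013).
Bianchi and Whitfield are each not a past Master, so the next rule applies.
Bianchi and Whitfield both have years on the livery 9 years, so the next rule applies.
Among Bianchi and Whitfield, by admission number (lower first): Bianchi (355) before Whitfield (677).
Order: Sato, Baptiste, Beaumont, Achebe, Horvat, Ferreira, Bianchi, Whitfield, Szabo. So position 2.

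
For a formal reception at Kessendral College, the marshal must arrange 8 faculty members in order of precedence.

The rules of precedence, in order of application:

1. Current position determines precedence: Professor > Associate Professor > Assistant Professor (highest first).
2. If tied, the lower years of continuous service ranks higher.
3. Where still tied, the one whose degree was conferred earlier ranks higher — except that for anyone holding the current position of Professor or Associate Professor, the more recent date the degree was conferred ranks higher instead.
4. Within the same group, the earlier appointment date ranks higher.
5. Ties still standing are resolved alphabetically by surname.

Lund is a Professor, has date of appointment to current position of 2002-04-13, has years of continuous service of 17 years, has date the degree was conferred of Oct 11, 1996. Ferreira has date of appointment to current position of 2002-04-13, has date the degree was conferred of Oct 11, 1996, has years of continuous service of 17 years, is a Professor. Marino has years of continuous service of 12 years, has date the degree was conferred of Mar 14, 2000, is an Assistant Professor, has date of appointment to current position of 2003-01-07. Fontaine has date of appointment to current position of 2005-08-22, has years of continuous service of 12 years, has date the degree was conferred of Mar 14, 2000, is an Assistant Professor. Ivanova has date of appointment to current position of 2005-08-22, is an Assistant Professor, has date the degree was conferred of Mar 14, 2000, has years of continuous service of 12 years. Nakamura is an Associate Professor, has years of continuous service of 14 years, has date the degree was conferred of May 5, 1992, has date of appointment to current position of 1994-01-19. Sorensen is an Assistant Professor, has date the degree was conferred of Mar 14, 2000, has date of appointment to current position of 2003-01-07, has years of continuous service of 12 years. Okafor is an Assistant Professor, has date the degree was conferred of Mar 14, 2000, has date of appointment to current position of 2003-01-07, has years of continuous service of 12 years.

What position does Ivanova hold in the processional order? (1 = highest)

By current position: Ferreira and Lund (Professor); then Nakamura (Associate Professor); then Marino, Okafor, Sorensen, Fontaine and Ivanova (Assistant Professor).
Ferreira and Lund both have years of continuous service 17 years, so the next rule applies.
Ferreira and Lund both have date the degree was conferred Oct 11, 1996, so the next rule applies.
Ferreira and Lund both have date of appointment to current position 2002-04-13, so the next rule applies.
Among Ferreira and Lund, alphabetically by surname: Ferreira before Lund.
Marino, Okafor, Sorensen, Fontaine and Ivanova all have years of continuous service 12 years, so the next rule applies.
Marino, Okafor, Sorensen, Fontaine and Ivanova all have date the degree was conferred Mar 14, 2000, so the next rule applies.
Among Marino, Okafor, Sorensen, Fontaine and Ivanova, by date of appointment to current position (earlier first): Marino, Okafor and Sorensen (2003-01-07) before Fontaine and Ivanova (2005-08-22).
Among Marino, Okafor and Sorensen, alphabetically by surname: Marino before Okafor before Sorensen.
Among Fontaine and Ivanova, alphabetically by surname: Fontaine before Ivanova.
Order: Ferreira, Lund, Nakamura, Marino, Okafor, Sorensen, Fontaine, Ivanova. So position 8.

8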